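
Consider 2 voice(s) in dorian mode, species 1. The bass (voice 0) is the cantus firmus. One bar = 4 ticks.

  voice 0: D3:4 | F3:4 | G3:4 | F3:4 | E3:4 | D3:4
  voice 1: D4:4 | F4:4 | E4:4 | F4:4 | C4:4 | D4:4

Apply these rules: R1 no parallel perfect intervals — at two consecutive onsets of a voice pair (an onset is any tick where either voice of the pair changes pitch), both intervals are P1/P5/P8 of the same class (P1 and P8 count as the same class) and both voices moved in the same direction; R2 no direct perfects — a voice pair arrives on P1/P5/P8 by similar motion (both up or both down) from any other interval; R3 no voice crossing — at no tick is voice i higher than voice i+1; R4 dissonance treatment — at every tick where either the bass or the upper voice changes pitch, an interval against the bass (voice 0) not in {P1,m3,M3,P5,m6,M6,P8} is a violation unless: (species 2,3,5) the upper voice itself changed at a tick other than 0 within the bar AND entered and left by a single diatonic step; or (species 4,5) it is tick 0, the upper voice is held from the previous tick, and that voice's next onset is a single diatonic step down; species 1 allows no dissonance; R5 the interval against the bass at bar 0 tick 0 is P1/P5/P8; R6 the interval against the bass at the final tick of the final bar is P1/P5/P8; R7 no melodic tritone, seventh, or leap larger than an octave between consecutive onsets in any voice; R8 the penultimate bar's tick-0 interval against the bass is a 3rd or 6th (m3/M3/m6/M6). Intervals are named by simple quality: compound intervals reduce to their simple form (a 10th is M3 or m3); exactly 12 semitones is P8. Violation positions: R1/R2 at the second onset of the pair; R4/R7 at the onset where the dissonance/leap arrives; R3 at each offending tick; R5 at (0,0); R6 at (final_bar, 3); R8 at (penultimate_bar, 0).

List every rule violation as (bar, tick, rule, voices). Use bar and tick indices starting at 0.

bar 0: v0=D3 v1=D4 downbeat P8
bar 1: v0=F3 v1=F4 downbeat P8
bar 2: v0=G3 v1=E4 downbeat M6
bar 3: v0=F3 v1=F4 downbeat P8
bar 4: v0=E3 v1=C4 downbeat m6
bar 5: v0=D3 v1=D4 downbeat P8
  -> R1 @ bar 1 tick 0 v(0, 1): D3/D4 P8 -> F3/F4 P8 similar

(1, 0, R1, (0, 1))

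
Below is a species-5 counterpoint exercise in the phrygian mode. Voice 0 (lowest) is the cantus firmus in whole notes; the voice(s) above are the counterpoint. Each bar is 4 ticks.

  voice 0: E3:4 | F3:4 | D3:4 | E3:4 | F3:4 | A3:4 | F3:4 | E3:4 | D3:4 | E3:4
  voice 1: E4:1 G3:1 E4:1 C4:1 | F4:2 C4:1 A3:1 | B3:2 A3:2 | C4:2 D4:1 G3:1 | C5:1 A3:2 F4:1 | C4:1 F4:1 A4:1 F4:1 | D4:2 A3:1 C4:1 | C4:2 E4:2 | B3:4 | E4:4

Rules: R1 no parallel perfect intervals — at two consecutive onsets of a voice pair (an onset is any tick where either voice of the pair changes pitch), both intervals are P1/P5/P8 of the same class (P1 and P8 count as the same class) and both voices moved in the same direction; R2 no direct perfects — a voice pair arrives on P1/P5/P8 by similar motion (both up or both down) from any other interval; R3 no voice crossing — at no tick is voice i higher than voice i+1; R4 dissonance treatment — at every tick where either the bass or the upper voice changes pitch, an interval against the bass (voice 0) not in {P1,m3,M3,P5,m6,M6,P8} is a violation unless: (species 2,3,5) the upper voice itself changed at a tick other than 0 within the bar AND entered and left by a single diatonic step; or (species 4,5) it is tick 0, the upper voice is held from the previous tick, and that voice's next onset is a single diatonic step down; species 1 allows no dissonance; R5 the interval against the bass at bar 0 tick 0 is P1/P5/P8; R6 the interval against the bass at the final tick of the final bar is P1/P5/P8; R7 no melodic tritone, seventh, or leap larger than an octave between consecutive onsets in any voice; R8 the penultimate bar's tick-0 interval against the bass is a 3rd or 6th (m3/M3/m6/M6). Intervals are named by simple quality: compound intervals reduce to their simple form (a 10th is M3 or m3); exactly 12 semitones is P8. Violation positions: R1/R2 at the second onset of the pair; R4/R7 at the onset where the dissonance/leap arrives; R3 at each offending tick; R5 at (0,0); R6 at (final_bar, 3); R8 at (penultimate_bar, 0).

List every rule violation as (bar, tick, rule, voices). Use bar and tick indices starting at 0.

(1, 0, R2, (0, 1))
(3, 2, R4, (0, 1))
(4, 0, R2, (0, 1))
(4, 0, R7, (1,))
(4, 1, R7, (1,))
(9, 0, R2, (0, 1))

bar 0: v0=E3 v1=E4 downbeat P8
bar 1: v0=F3 v1=F4 downbeat P8
bar 2: v0=D3 v1=B3 downbeat M6
bar 3: v0=E3 v1=C4 downbeat m6
bar 4: v0=F3 v1=C5 downbeat P5
bar 5: v0=A3 v1=C4 downbeat m3
bar 6: v0=F3 v1=D4 downbeat M6
bar 7: v0=E3 v1=C4 downbeat m6
bar 8: v0=D3 v1=B3 downbeat M6
bar 9: v0=E3 v1=E4 downbeat P8
  -> R2 @ bar 1 tick 0 v(0, 1): E3/C4 m6 -> F3/F4 P8 similar
  -> R4 @ bar 3 tick 2 v(0, 1): E3/D4 m7 untreated
  -> R2 @ bar 4 tick 0 v(0, 1): E3/G3 m3 -> F3/C5 P5 similar
  -> R7 @ bar 4 tick 0 v(1,): G3->C5 leap 17st
  -> R7 @ bar 4 tick 1 v(1,): C5->A3 leap 15st
  -> R2 @ bar 9 tick 0 v(0, 1): D3/B3 M6 -> E3/E4 P8 similar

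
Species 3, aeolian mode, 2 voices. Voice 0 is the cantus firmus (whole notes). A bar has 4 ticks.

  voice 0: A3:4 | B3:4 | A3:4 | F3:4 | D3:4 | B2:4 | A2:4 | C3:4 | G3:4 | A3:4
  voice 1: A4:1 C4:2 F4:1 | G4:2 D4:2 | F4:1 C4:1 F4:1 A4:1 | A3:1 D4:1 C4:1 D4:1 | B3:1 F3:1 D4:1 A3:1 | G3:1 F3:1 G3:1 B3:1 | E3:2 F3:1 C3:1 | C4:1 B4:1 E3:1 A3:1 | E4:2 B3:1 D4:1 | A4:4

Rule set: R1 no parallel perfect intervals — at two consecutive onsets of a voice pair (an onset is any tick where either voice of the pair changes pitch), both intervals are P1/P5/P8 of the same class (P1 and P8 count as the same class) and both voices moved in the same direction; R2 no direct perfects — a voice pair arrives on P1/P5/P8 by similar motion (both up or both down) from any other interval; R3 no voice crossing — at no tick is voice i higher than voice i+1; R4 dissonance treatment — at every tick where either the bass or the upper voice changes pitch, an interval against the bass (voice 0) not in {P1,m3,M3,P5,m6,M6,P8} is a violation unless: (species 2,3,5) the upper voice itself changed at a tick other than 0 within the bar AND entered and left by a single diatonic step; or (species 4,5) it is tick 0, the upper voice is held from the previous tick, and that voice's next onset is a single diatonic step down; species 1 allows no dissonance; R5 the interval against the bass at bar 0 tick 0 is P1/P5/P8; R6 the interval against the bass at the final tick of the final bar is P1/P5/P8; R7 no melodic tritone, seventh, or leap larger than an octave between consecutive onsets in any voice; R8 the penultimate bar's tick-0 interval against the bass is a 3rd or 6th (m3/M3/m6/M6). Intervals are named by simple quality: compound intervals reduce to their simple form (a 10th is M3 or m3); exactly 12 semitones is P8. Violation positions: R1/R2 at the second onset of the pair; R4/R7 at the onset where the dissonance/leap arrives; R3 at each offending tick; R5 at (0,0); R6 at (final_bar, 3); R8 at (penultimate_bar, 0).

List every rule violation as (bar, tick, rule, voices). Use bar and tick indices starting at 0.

(4, 1, R7, (1,))
(6, 0, R2, (0, 1))
(7, 0, R2, (0, 1))
(7, 1, R4, (0, 1))
(7, 1, R7, (1,))
(7, 2, R7, (1,))
(9, 0, R2, (0, 1))

bar 0: v0=A3 v1=A4 downbeat P8
bar 1: v0=B3 v1=G4 downbeat m6
bar 2: v0=A3 v1=F4 downbeat m6
bar 3: v0=F3 v1=A3 downbeat M3
bar 4: v0=D3 v1=B3 downbeat M6
bar 5: v0=B2 v1=G3 downbeat m6
bar 6: v0=A2 v1=E3 downbeat P5
bar 7: v0=C3 v1=C4 downbeat P8
bar 8: v0=G3 v1=E4 downbeat M6
bar 9: v0=A3 v1=A4 downbeat P8
  -> R7 @ bar 4 tick 1 v(1,): B3->F3 leap 6st
  -> R2 @ bar 6 tick 0 v(0, 1): B2/B3 P8 -> A2/E3 P5 similar
  -> R2 @ bar 7 tick 0 v(0, 1): A2/C3 m3 -> C3/C4 P8 similar
  -> R4 @ bar 7 tick 1 v(0, 1): C3/B4 M7 untreated
  -> R7 @ bar 7 tick 1 v(1,): C4->B4 leap 11st
  -> R7 @ bar 7 tick 2 v(1,): B4->E3 leap 19st
  -> R2 @ bar 9 tick 0 v(0, 1): G3/D4 P5 -> A3/A4 P8 similar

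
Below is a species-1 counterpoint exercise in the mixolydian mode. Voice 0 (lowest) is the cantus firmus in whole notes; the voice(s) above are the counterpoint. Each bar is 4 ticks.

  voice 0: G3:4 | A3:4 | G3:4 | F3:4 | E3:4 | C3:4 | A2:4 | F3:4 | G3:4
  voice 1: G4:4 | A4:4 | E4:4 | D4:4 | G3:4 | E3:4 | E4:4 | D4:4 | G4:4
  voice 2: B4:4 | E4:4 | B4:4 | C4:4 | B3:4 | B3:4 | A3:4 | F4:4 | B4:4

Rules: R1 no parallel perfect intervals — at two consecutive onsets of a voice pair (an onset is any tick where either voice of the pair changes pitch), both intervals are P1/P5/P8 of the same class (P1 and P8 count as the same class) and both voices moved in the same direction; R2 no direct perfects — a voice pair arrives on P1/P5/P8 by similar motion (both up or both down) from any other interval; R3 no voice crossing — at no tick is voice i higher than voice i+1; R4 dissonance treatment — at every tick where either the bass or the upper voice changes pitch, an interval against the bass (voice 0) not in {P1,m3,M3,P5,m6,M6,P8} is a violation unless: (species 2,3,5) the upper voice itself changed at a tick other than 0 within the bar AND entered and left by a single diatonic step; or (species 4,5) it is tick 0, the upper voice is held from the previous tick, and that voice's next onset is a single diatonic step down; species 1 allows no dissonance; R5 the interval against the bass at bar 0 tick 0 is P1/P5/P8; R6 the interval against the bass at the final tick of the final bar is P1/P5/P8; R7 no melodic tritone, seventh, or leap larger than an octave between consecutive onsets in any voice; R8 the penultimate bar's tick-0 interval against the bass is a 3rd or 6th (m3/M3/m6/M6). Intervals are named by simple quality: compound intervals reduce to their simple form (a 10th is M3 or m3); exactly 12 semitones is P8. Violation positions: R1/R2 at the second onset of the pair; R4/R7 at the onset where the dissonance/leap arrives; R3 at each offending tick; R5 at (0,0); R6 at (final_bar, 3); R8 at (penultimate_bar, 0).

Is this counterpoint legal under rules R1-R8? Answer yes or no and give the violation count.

bar 0: v0=G3 v1=G4 v2=B4 (M3)
bar 1: v0=A3 v1=A4 v2=E4 (P5)
bar 2: v0=G3 v1=E4 v2=B4 (M3)
bar 3: v0=F3 v1=D4 v2=C4 (P5)
bar 4: v0=E3 v1=G3 v2=B3 (P5)
bar 5: v0=C3 v1=E3 v2=B3 (M7)
bar 6: v0=A2 v1=E4 v2=A3 (P8)
bar 7: v0=F3 v1=D4 v2=F4 (P8)
bar 8: v0=G3 v1=G4 v2=B4 (M3)
  R5 @ bar0.0: opens on M3
  R1 @ bar1.0: G3/G4 P8 -> A3/A4 P8 similar
  R3 @ bar1.0: A4 above E4
  R3 @ bar1.1: A4 above E4
  R3 @ bar1.2: A4 above E4
  R3 @ bar1.3: A4 above E4
  R2 @ bar3.0: G3/B4 M3 -> F3/C4 P5 similar
  R3 @ bar3.0: D4 above C4
  R7 @ bar3.0: B4->C4 leap 11st
  R3 @ bar3.1: D4 above C4
  R3 @ bar3.2: D4 above C4
  R3 @ bar3.3: D4 above C4
  R1 @ bar4.0: F3/C4 P5 -> E3/B3 P5 similar
  R4 @ bar5.0: C3/B3 M7 untreated
  R2 @ bar6.0: C3/B3 M7 -> A2/A3 P8 similar
  R3 @ bar6.0: E4 above A3
  R3 @ bar6.1: E4 above A3
  R3 @ bar6.2: E4 above A3
  R3 @ bar6.3: E4 above A3
  R1 @ bar7.0: A2/A3 P8 -> F3/F4 P8 similar
  R8 @ bar7.0: penult P8 not 3rd/6th
  R2 @ bar8.0: F3/D4 M6 -> G3/G4 P8 similar
  R7 @ bar8.0: F4->B4 leap 6st
  R6 @ bar8.3: closes on M3

No (24 violations)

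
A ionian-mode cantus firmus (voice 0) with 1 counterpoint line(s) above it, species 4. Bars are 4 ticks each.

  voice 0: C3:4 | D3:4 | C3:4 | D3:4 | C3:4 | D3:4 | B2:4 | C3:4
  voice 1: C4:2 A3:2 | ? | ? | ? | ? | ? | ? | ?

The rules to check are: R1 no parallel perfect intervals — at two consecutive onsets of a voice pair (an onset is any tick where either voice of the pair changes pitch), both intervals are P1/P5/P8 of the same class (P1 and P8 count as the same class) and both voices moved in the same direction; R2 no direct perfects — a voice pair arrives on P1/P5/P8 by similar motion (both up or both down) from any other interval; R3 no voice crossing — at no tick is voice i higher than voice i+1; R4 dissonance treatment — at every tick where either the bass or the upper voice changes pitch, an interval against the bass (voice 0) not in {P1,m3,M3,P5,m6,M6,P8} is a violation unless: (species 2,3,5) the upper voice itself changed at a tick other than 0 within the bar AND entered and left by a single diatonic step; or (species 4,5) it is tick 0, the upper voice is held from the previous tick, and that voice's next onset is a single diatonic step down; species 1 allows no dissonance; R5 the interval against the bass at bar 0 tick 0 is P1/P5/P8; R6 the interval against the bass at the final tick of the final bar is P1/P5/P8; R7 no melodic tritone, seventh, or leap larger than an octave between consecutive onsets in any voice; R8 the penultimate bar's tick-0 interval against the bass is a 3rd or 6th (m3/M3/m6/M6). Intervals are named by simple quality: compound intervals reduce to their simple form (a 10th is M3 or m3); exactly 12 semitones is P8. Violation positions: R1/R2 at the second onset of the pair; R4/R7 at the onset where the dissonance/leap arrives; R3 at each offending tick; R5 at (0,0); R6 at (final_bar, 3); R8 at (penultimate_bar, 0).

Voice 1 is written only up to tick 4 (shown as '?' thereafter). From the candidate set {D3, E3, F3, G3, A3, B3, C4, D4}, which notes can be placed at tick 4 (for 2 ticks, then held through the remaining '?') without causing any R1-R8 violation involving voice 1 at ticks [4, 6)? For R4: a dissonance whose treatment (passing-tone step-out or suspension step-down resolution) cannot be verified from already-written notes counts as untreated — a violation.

D3: legal
E3: violates R4
F3: legal
G3: violates R4
A3: legal
B3: legal
C4: violates R4
D4: violates R2

{A3, B3, D3, F3}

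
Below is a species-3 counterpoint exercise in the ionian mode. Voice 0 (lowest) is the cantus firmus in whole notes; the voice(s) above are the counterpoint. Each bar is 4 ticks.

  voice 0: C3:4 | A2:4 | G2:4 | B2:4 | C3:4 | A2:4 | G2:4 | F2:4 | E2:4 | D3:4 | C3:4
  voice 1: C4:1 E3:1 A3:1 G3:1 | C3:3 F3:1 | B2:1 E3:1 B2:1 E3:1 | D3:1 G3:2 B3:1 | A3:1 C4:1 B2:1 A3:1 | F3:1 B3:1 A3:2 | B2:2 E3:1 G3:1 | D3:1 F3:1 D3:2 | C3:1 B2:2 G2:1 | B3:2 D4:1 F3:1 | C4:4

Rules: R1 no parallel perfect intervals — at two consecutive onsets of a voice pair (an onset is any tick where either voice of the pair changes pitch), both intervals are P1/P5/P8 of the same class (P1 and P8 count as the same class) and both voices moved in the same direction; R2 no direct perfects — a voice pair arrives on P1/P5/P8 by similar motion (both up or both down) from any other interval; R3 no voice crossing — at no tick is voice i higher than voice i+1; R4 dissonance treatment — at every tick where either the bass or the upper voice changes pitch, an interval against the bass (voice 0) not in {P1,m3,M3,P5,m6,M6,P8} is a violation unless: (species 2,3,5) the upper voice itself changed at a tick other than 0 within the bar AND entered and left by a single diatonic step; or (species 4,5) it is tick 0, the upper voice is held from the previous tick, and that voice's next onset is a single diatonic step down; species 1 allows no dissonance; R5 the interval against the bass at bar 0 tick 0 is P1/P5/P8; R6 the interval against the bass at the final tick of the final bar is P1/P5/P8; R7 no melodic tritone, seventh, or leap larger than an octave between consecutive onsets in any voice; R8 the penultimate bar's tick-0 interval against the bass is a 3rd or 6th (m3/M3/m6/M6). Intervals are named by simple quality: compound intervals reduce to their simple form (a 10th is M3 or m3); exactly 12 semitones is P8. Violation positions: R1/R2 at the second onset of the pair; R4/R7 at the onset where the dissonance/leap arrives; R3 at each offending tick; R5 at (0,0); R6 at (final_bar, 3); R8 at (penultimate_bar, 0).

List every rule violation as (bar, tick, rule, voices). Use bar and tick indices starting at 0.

(2, 0, R7, (1,))
(4, 2, R3, (0, 1))
(4, 2, R4, (0, 1))
(4, 2, R7, (1,))
(4, 3, R7, (1,))
(5, 1, R4, (0, 1))
(5, 1, R7, (1,))
(6, 0, R7, (1,))
(9, 0, R7, (0,))
(9, 0, R7, (1,))

bar 0: v0=C3 v1=C4 downbeat P8
bar 1: v0=A2 v1=C3 downbeat m3
bar 2: v0=G2 v1=B2 downbeat M3
bar 3: v0=B2 v1=D3 downbeat m3
bar 4: v0=C3 v1=A3 downbeat M6
bar 5: v0=A2 v1=F3 downbeat m6
bar 6: v0=G2 v1=B2 downbeat M3
bar 7: v0=F2 v1=D3 downbeat M6
bar 8: v0=E2 v1=C3 downbeat m6
bar 9: v0=D3 v1=B3 downbeat M6
bar 10: v0=C3 v1=C4 downbeat P8
  -> R7 @ bar 2 tick 0 v(1,): F3->B2 leap 6st
  -> R3 @ bar 4 tick 2 v(0, 1): C3 above B2
  -> R4 @ bar 4 tick 2 v(0, 1): C3/B2 m2 untreated
  -> R7 @ bar 4 tick 2 v(1,): C4->B2 leap 13st
  -> R7 @ bar 4 tick 3 v(1,): B2->A3 leap 10st
  -> R4 @ bar 5 tick 1 v(0, 1): A2/B3 M2 untreated
  -> R7 @ bar 5 tick 1 v(1,): F3->B3 leap 6st
  -> R7 @ bar 6 tick 0 v(1,): A3->B2 leap 10st
  -> R7 @ bar 9 tick 0 v(0,): E2->D3 leap 10st
  -> R7 @ bar 9 tick 0 v(1,): G2->B3 leap 16st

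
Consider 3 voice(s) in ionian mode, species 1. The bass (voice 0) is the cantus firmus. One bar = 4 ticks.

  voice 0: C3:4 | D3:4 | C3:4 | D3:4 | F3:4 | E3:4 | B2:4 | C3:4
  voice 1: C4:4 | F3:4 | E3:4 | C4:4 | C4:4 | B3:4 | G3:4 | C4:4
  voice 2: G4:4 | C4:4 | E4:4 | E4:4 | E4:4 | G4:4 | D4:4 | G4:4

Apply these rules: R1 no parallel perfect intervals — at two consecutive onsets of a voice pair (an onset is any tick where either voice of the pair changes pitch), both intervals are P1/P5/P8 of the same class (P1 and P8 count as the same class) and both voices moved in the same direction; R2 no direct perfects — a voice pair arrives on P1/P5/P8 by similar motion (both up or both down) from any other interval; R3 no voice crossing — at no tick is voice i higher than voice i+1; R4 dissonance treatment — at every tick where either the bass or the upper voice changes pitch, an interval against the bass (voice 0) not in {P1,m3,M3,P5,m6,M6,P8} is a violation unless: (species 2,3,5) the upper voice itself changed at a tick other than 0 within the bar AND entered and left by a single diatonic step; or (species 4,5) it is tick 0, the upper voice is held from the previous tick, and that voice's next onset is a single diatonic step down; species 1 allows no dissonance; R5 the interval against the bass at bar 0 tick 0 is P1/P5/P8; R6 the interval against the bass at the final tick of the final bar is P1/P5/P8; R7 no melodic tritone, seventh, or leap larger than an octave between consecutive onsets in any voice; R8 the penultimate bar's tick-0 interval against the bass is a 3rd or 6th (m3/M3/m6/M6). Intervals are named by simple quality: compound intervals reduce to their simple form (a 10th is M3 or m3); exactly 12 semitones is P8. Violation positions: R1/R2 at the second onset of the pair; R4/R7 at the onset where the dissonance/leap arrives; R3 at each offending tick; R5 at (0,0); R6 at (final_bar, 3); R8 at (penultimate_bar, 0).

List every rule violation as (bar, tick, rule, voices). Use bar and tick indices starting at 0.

bar 0: v0=C3 v1=C4 v2=G4 downbeat P5
bar 1: v0=D3 v1=F3 v2=C4 downbeat m7
bar 2: v0=C3 v1=E3 v2=E4 downbeat M3
bar 3: v0=D3 v1=C4 v2=E4 downbeat M2
bar 4: v0=F3 v1=C4 v2=E4 downbeat M7
bar 5: v0=E3 v1=B3 v2=G4 downbeat m3
bar 6: v0=B2 v1=G3 v2=D4 downbeat m3
bar 7: v0=C3 v1=C4 v2=G4 downbeat P5
  -> R1 @ bar 1 tick 0 v(1, 2): C4/G4 P5 -> F3/C4 P5 similar
  -> R4 @ bar 1 tick 0 v(0, 2): D3/C4 m7 untreated
  -> R4 @ bar 3 tick 0 v(0, 1): D3/C4 m7 untreated
  -> R4 @ bar 3 tick 0 v(0, 2): D3/E4 M2 untreated
  -> R4 @ bar 4 tick 0 v(0, 2): F3/E4 M7 untreated
  -> R1 @ bar 5 tick 0 v(0, 1): F3/C4 P5 -> E3/B3 P5 similar
  -> R2 @ bar 6 tick 0 v(1, 2): B3/G4 m6 -> G3/D4 P5 similar
  -> R1 @ bar 7 tick 0 v(1, 2): G3/D4 P5 -> C4/G4 P5 similar
  -> R2 @ bar 7 tick 0 v(0, 1): B2/G3 m6 -> C3/C4 P8 similar
  -> R2 @ bar 7 tick 0 v(0, 2): B2/D4 m3 -> C3/G4 P5 similar

(1, 0, R1, (1, 2))
(1, 0, R4, (0, 2))
(3, 0, R4, (0, 1))
(3, 0, R4, (0, 2))
(4, 0, R4, (0, 2))
(5, 0, R1, (0, 1))
(6, 0, R2, (1, 2))
(7, 0, R1, (1, 2))
(7, 0, R2, (0, 1))
(7, 0, R2, (0, 2))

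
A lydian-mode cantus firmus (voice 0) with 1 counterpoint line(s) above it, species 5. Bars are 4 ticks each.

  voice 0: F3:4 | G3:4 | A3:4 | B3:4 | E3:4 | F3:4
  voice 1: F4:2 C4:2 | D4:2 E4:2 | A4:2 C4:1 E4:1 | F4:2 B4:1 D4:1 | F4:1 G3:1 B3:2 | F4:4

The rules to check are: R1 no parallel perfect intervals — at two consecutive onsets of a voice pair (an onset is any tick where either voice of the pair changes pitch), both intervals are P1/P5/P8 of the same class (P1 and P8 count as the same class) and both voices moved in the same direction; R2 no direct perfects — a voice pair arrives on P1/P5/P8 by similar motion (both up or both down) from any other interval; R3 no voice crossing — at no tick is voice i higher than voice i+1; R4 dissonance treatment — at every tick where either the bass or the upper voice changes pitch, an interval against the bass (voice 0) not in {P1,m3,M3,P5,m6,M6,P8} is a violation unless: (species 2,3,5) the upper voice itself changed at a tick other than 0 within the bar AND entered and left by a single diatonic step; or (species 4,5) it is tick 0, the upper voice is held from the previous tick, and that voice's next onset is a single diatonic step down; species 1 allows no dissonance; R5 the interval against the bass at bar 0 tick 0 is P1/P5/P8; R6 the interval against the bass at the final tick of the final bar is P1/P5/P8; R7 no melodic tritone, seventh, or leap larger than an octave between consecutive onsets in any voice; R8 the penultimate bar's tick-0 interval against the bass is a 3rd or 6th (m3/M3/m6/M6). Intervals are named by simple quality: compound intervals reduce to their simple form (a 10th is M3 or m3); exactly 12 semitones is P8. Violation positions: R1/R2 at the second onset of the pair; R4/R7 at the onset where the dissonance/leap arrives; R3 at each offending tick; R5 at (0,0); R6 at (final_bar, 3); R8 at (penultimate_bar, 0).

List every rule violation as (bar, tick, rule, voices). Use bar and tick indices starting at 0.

bar 0: v0=F3 v1=F4 downbeat P8
bar 1: v0=G3 v1=D4 downbeat P5
bar 2: v0=A3 v1=A4 downbeat P8
bar 3: v0=B3 v1=F4 downbeat TT
bar 4: v0=E3 v1=F4 downbeat m2
bar 5: v0=F3 v1=F4 downbeat P8
  -> R1 @ bar 1 tick 0 v(0, 1): F3/C4 P5 -> G3/D4 P5 similar
  -> R2 @ bar 2 tick 0 v(0, 1): G3/E4 M6 -> A3/A4 P8 similar
  -> R4 @ bar 3 tick 0 v(0, 1): B3/F4 TT untreated
  -> R7 @ bar 3 tick 2 v(1,): F4->B4 leap 6st
  -> R4 @ bar 4 tick 0 v(0, 1): E3/F4 m2 untreated
  -> R8 @ bar 4 tick 0 v(0, 1): penult m2 not 3rd/6th
  -> R7 @ bar 4 tick 1 v(1,): F4->G3 leap 10st
  -> R2 @ bar 5 tick 0 v(0, 1): E3/B3 P5 -> F3/F4 P8 similar
  -> R7 @ bar 5 tick 0 v(1,): B3->F4 leap 6st

(1, 0, R1, (0, 1))
(2, 0, R2, (0, 1))
(3, 0, R4, (0, 1))
(3, 2, R7, (1,))
(4, 0, R4, (0, 1))
(4, 0, R8, (0, 1))
(4, 1, R7, (1,))
(5, 0, R2, (0, 1))
(5, 0, R7, (1,))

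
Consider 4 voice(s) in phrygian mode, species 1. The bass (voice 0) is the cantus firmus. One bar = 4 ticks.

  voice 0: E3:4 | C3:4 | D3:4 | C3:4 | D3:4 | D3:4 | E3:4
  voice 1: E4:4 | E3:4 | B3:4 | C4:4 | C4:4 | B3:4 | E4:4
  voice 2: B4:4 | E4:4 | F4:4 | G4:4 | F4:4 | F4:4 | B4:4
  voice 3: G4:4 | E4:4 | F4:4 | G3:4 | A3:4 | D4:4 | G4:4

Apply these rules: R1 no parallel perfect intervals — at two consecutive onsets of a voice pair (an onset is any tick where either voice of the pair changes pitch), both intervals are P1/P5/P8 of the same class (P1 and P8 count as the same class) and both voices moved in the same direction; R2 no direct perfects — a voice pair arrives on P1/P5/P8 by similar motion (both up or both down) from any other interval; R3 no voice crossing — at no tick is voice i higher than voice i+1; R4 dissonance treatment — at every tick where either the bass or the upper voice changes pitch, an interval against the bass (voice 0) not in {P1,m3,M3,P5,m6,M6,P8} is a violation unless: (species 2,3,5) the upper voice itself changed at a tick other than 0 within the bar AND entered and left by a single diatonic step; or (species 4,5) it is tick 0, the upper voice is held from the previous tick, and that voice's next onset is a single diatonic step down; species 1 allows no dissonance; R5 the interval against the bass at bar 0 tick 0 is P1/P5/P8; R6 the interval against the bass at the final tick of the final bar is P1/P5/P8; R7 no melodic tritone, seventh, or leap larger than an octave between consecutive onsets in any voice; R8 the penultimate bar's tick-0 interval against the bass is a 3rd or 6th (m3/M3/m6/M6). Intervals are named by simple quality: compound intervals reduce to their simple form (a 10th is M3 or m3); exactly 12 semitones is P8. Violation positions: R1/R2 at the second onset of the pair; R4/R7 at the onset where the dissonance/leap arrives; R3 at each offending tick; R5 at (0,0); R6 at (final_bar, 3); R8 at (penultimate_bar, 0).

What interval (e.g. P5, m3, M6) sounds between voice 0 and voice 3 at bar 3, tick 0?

voice 0=C3 voice 3=G3 -> P5

P5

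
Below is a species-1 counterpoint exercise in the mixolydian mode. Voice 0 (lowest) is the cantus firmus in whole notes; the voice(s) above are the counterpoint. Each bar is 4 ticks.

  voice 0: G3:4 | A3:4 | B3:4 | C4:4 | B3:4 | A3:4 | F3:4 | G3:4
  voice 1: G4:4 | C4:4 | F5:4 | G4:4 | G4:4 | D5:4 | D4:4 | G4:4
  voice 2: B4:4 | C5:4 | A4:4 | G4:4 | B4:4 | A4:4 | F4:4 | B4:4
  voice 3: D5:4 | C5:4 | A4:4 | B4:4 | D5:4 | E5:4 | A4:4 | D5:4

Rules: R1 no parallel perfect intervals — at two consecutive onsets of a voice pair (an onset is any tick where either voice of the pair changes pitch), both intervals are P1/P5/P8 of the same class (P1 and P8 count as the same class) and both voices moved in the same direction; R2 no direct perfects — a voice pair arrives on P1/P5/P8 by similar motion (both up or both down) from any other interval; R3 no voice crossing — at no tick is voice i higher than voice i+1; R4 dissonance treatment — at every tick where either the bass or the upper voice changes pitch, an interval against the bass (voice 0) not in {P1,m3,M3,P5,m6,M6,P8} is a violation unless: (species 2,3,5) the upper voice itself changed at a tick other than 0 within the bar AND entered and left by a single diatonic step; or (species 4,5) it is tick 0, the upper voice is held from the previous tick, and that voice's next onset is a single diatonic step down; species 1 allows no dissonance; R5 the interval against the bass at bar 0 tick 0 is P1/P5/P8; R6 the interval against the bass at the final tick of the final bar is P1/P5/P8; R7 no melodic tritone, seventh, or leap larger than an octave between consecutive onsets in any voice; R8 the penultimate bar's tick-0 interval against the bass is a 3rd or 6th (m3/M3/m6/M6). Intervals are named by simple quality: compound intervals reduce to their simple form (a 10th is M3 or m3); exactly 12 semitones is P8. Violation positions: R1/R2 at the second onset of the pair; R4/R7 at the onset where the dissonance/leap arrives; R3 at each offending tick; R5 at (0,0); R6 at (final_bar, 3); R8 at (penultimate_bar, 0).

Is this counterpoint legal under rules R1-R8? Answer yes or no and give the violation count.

No (28 violations)

bar 0: v0=G3 v1=G4 v2=B4 v3=D5 (P5)
bar 1: v0=A3 v1=C4 v2=C5 v3=C5 (m3)
bar 2: v0=B3 v1=F5 v2=A4 v3=A4 (m7)
bar 3: v0=C4 v1=G4 v2=G4 v3=B4 (M7)
bar 4: v0=B3 v1=G4 v2=B4 v3=D5 (m3)
bar 5: v0=A3 v1=D5 v2=A4 v3=E5 (P5)
bar 6: v0=F3 v1=D4 v2=F4 v3=A4 (M3)
bar 7: v0=G3 v1=G4 v2=B4 v3=D5 (P5)
  R5 @ bar0.0: opens on M3
  R2 @ bar1.0: G4/D5 P5 -> C4/C5 P8 similar
  R1 @ bar2.0: C5/C5 P1 -> A4/A4 P1 similar
  R3 @ bar2.0: F5 above A4
  R4 @ bar2.0: B3/F5 TT untreated
  R4 @ bar2.0: B3/A4 m7 untreated
  R4 @ bar2.0: B3/A4 m7 untreated
  R7 @ bar2.0: C4->F5 leap 17st
  R3 @ bar2.1: F5 above A4
  R3 @ bar2.2: F5 above A4
  R3 @ bar2.3: F5 above A4
  R2 @ bar3.0: F5/A4 m6 -> G4/G4 P1 similar
  R4 @ bar3.0: C4/B4 M7 untreated
  R7 @ bar3.0: F5->G4 leap 10st
  R1 @ bar5.0: B3/B4 P8 -> A3/A4 P8 similar
  R3 @ bar5.0: D5 above A4
  R4 @ bar5.0: A3/D5 P4 untreated
  R3 @ bar5.1: D5 above A4
  R3 @ bar5.2: D5 above A4
  R3 @ bar5.3: D5 above A4
  R1 @ bar6.0: A3/A4 P8 -> F3/F4 P8 similar
  R2 @ bar6.0: D5/E5 M2 -> D4/A4 P5 similar
  R8 @ bar6.0: penult P8 not 3rd/6th
  R1 @ bar7.0: D4/A4 P5 -> G4/D5 P5 similar
  R2 @ bar7.0: F3/D4 M6 -> G3/G4 P8 similar
  R2 @ bar7.0: F3/A4 M3 -> G3/D5 P5 similar
  R7 @ bar7.0: F4->B4 leap 6st
  R6 @ bar7.3: closes on M3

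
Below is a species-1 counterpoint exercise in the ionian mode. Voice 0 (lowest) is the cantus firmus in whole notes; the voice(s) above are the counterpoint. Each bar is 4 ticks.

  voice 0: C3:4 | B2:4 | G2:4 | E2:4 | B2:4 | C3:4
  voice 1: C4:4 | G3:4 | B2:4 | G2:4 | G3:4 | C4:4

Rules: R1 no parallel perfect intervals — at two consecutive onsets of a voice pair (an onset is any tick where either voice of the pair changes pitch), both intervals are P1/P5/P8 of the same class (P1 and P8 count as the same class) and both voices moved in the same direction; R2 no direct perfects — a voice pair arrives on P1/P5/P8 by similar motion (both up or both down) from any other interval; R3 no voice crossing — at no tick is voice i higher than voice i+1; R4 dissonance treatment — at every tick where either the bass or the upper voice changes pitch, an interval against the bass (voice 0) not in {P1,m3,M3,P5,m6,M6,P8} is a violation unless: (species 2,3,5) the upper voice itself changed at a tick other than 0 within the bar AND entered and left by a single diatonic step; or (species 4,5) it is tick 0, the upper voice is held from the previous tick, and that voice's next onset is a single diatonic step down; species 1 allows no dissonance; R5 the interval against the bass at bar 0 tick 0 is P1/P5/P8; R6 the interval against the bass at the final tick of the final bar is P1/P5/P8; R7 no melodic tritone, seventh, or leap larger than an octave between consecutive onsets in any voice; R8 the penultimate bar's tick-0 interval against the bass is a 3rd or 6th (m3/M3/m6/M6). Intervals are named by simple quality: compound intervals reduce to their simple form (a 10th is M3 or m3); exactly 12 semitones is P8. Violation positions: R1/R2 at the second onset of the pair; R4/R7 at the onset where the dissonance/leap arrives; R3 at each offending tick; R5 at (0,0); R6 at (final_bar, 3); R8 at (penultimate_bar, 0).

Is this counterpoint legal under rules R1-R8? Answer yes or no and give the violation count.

No (1 violations)

bar 0: v0=C3 v1=C4 (P8)
bar 1: v0=B2 v1=G3 (m6)
bar 2: v0=G2 v1=B2 (M3)
bar 3: v0=E2 v1=G2 (m3)
bar 4: v0=B2 v1=G3 (m6)
bar 5: v0=C3 v1=C4 (P8)
  R2 @ bar5.0: B2/G3 m6 -> C3/C4 P8 similar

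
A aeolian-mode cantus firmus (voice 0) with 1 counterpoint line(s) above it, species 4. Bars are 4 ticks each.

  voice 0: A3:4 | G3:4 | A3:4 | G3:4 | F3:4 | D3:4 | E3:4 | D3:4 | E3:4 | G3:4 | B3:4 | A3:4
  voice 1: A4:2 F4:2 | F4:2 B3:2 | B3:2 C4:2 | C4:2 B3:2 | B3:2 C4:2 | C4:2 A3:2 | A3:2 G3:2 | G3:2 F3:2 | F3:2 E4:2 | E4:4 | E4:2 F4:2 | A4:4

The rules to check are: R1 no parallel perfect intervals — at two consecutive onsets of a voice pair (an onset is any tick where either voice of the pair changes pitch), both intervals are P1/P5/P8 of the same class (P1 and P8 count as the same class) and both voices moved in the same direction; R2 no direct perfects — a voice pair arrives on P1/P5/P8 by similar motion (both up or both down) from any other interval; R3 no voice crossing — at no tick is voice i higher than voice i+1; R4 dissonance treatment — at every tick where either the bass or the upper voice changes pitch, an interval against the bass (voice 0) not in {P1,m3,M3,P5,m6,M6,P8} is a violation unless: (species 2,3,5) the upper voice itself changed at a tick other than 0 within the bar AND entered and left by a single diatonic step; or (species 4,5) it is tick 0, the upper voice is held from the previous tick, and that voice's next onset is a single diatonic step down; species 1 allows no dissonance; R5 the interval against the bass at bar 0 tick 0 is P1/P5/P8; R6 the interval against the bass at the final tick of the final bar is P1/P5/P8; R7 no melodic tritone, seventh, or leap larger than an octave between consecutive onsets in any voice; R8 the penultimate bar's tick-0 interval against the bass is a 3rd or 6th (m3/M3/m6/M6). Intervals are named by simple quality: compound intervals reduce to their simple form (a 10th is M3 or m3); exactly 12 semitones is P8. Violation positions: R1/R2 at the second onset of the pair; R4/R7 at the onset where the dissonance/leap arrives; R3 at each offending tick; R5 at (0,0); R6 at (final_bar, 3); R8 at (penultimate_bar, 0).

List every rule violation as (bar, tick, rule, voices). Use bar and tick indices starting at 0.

(1, 0, R4, (0, 1))
(1, 2, R7, (1,))
(2, 0, R4, (0, 1))
(4, 0, R4, (0, 1))
(5, 0, R4, (0, 1))
(8, 0, R4, (0, 1))
(8, 2, R7, (1,))
(10, 0, R4, (0, 1))
(10, 0, R8, (0, 1))
(10, 2, R4, (0, 1))

bar 0: v0=A3 v1=A4 downbeat P8
bar 1: v0=G3 v1=F4 downbeat m7
bar 2: v0=A3 v1=B3 downbeat M2
bar 3: v0=G3 v1=C4 downbeat P4
bar 4: v0=F3 v1=B3 downbeat TT
bar 5: v0=D3 v1=C4 downbeat m7
bar 6: v0=E3 v1=A3 downbeat P4
bar 7: v0=D3 v1=G3 downbeat P4
bar 8: v0=E3 v1=F3 downbeat m2
bar 9: v0=G3 v1=E4 downbeat M6
bar 10: v0=B3 v1=E4 downbeat P4
bar 11: v0=A3 v1=A4 downbeat P8
  -> R4 @ bar 1 tick 0 v(0, 1): G3/F4 m7 untreated
  -> R7 @ bar 1 tick 2 v(1,): F4->B3 leap 6st
  -> R4 @ bar 2 tick 0 v(0, 1): A3/B3 M2 untreated
  -> R4 @ bar 4 tick 0 v(0, 1): F3/B3 TT untreated
  -> R4 @ bar 5 tick 0 v(0, 1): D3/C4 m7 untreated
  -> R4 @ bar 8 tick 0 v(0, 1): E3/F3 m2 untreated
  -> R7 @ bar 8 tick 2 v(1,): F3->E4 leap 11st
  -> R4 @ bar 10 tick 0 v(0, 1): B3/E4 P4 untreated
  -> R8 @ bar 10 tick 0 v(0, 1): penult P4 not 3rd/6th
  -> R4 @ bar 10 tick 2 v(0, 1): B3/F4 TT untreated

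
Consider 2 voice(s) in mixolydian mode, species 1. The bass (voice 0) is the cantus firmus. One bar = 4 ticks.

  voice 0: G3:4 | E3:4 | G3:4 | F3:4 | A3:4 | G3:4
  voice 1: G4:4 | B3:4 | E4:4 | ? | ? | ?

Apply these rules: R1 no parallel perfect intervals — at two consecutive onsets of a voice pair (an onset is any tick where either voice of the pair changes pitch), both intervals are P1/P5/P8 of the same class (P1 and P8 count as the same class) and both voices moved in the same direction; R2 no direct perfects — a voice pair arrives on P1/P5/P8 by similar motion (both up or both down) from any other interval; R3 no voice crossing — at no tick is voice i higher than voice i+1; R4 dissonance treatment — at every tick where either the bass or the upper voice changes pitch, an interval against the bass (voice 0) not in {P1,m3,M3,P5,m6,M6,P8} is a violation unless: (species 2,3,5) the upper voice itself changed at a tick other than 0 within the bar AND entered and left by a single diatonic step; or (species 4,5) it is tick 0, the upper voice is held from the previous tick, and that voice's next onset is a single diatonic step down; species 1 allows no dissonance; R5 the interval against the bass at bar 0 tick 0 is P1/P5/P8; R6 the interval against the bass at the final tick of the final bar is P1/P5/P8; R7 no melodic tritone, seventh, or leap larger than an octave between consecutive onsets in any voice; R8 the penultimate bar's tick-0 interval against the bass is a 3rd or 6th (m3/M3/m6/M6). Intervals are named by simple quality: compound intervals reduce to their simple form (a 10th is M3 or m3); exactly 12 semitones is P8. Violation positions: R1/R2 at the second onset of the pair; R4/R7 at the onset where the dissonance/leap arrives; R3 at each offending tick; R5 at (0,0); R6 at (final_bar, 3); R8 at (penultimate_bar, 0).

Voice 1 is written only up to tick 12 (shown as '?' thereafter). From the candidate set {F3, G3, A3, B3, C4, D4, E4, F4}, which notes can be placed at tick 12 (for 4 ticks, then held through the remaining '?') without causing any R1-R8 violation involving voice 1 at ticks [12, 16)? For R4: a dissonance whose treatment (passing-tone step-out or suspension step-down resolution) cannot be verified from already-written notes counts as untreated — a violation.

F3: violates R2,R7
G3: violates R4
A3: legal
B3: violates R4
C4: violates R2
D4: legal
E4: violates R4
F4: legal

{A3, D4, F4}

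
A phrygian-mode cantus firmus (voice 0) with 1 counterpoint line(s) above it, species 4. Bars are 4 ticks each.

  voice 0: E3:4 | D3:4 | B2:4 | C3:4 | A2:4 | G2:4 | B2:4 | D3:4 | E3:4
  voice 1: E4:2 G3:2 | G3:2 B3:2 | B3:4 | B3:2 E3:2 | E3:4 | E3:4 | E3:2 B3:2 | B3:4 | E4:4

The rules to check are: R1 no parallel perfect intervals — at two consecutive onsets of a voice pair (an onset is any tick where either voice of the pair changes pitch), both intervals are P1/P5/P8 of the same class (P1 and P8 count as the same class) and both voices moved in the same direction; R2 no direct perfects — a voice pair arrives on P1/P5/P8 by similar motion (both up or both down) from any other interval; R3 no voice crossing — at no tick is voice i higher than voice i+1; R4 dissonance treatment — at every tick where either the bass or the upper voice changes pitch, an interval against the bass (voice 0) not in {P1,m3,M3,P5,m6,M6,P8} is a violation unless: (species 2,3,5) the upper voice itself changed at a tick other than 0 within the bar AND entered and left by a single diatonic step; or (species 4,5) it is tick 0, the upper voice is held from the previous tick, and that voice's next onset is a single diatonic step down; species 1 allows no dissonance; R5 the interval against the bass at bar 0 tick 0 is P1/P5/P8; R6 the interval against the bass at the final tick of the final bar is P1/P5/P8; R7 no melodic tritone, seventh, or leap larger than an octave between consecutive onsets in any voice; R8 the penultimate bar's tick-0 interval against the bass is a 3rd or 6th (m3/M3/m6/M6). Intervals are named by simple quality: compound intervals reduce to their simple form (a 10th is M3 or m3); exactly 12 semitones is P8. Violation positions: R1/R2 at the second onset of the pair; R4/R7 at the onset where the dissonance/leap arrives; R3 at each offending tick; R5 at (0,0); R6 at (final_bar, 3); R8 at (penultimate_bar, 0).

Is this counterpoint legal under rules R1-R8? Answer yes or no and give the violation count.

bar 0: v0=E3 v1=E4 (P8)
bar 1: v0=D3 v1=G3 (P4)
bar 2: v0=B2 v1=B3 (P8)
bar 3: v0=C3 v1=B3 (M7)
bar 4: v0=A2 v1=E3 (P5)
bar 5: v0=G2 v1=E3 (M6)
bar 6: v0=B2 v1=E3 (P4)
bar 7: v0=D3 v1=B3 (M6)
bar 8: v0=E3 v1=E4 (P8)
  R4 @ bar1.0: D3/G3 P4 untreated
  R4 @ bar3.0: C3/B3 M7 untreated
  R4 @ bar6.0: B2/E3 P4 untreated
  R2 @ bar8.0: D3/B3 M6 -> E3/E4 P8 similar

No (4 violations)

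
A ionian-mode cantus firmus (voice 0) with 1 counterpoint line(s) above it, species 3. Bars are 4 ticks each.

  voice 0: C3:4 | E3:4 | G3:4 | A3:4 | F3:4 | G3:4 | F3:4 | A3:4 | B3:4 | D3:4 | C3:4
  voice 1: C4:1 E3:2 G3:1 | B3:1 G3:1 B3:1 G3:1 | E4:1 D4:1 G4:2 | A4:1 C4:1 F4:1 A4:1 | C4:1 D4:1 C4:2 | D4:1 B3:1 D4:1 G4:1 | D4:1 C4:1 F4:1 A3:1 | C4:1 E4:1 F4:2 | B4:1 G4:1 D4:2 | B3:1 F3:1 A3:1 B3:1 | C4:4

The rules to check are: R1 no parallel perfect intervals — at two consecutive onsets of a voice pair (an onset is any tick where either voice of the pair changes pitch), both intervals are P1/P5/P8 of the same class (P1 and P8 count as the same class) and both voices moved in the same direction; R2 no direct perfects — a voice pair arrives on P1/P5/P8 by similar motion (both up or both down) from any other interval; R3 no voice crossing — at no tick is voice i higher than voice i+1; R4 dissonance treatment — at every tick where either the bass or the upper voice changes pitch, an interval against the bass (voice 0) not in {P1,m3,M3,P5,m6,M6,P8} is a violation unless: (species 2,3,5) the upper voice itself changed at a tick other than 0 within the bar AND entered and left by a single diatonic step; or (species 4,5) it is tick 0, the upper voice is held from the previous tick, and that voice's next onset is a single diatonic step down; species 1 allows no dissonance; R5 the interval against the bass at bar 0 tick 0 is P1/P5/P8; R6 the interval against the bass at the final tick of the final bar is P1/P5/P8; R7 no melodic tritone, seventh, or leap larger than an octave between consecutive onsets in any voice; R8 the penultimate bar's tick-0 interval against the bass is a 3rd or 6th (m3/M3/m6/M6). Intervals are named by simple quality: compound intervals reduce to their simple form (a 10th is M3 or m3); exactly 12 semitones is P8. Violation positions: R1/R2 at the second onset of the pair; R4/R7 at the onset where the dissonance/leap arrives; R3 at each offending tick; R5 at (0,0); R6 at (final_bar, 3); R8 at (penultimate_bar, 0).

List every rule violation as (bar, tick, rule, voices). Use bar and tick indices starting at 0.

bar 0: v0=C3 v1=C4 downbeat P8
bar 1: v0=E3 v1=B3 downbeat P5
bar 2: v0=G3 v1=E4 downbeat M6
bar 3: v0=A3 v1=A4 downbeat P8
bar 4: v0=F3 v1=C4 downbeat P5
bar 5: v0=G3 v1=D4 downbeat P5
bar 6: v0=F3 v1=D4 downbeat M6
bar 7: v0=A3 v1=C4 downbeat m3
bar 8: v0=B3 v1=B4 downbeat P8
bar 9: v0=D3 v1=B3 downbeat M6
bar 10: v0=C3 v1=C4 downbeat P8
  -> R1 @ bar 1 tick 0 v(0, 1): C3/G3 P5 -> E3/B3 P5 similar
  -> R1 @ bar 3 tick 0 v(0, 1): G3/G4 P8 -> A3/A4 P8 similar
  -> R2 @ bar 4 tick 0 v(0, 1): A3/A4 P8 -> F3/C4 P5 similar
  -> R1 @ bar 5 tick 0 v(0, 1): F3/C4 P5 -> G3/D4 P5 similar
  -> R2 @ bar 8 tick 0 v(0, 1): A3/F4 m6 -> B3/B4 P8 similar
  -> R7 @ bar 8 tick 0 v(1,): F4->B4 leap 6st
  -> R7 @ bar 9 tick 1 v(1,): B3->F3 leap 6st

(1, 0, R1, (0, 1))
(3, 0, R1, (0, 1))
(4, 0, R2, (0, 1))
(5, 0, R1, (0, 1))
(8, 0, R2, (0, 1))
(8, 0, R7, (1,))
(9, 1, R7, (1,))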